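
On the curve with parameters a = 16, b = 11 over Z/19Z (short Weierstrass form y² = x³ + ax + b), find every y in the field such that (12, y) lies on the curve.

x³ + 16x + 11 = 1931 ≡ 12 (mod 19).
12 is a non-residue mod 19; no y exists.

none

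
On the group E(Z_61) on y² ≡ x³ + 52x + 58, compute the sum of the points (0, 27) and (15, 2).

(42, 43)

(0, 27) + (15, 2). λ = (2 - 27)/(15 - 0) ≡ 36/15 mod 61. 15⁻¹ ≡ 57 (mod 61), so λ ≡ 39.
  x = λ² - 0 - 15 = 1521 - 15 ≡ 42; y = λ·(0 - 42) - 27 ≡ 43. → (42, 43)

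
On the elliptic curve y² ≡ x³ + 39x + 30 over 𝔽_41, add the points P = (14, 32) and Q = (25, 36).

(35, 20)

(14, 32) + (25, 36). λ = (36 - 32)/(25 - 14) ≡ 4/11 mod 41. 11⁻¹ ≡ 15 (mod 41) since 11·15 = 165 ≡ 1, so λ ≡ 19.
  x = λ² - 14 - 25 = 361 - 39 ≡ 35; y = λ·(14 - 35) - 32 ≡ 20. → (35, 20)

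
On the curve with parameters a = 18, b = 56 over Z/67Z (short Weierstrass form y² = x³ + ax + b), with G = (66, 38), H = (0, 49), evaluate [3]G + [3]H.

(2, 57)

First 3G:
Repeated addition: build up to 3G.
2G: tangent at (66, 38): λ = (3·66² + 18)/(2·38) ≡ 21/9. 9⁻¹ ≡ 15 (mod 67) since 9·15 = 135 ≡ 1, so λ ≡ 21·15 ≡ 47.
  x = λ² - 66 - 66 = 2209 - 132 ≡ 0; y = λ·(66 - 0) - 38 ≡ 49. → (0, 49)
3G: (0, 49) + (66, 38). λ = (38 - 49)/(66 - 0) ≡ 56/66 mod 67. 66⁻¹ ≡ 66 (mod 67), so λ ≡ 11.
  x = λ² - 0 - 66 = 121 - 66 ≡ 55; y = λ·(0 - 55) - 49 ≡ 16. → (55, 16)
3G = (55, 16).
Next 3H:
Repeated addition: build up to 3H.
2H: tangent at (0, 49): λ = (3·0² + 18)/(2·49) ≡ 18/31. 31⁻¹ ≡ 13 (mod 67) since 31·13 = 403 ≡ 1, so λ ≡ 18·13 ≡ 33.
  x = λ² - 0 - 0 = 1089 - 0 ≡ 17; y = λ·(0 - 17) - 49 ≡ 60. → (17, 60)
3H: (17, 60) + (0, 49). λ = (49 - 60)/(0 - 17) ≡ 56/50 mod 67. 50⁻¹ ≡ 63 (mod 67), so λ ≡ 44.
  x = λ² - 17 - 0 = 1936 - 17 ≡ 43; y = λ·(17 - 43) - 60 ≡ 2. → (43, 2)
3H = (43, 2).
Finally 3G + 3H:
(55, 16) + (43, 2). λ = (2 - 16)/(43 - 55) ≡ 53/55 mod 67. 55⁻¹ ≡ 39 (mod 67), so λ ≡ 57.
  x = λ² - 55 - 43 = 3249 - 98 ≡ 2; y = λ·(55 - 2) - 16 ≡ 57. → (2, 57)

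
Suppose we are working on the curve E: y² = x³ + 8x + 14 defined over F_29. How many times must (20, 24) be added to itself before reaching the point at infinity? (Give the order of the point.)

8

2P: tangent at (20, 24): λ = (3·20² + 8)/(2·24) ≡ 19/19. 19⁻¹ ≡ 26 (mod 29), so λ ≡ 19·26 ≡ 1.
  x = λ² - 20 - 20 = 1 - 40 ≡ 19; y = λ·(20 - 19) - 24 ≡ 6. → (19, 6)
3P: (19, 6) + (20, 24). λ = (24 - 6)/(20 - 19) ≡ 18/1 mod 29. 1⁻¹ ≡ 1 (mod 29) since 1·1 = 1 ≡ 1, so λ ≡ 18.
  x = λ² - 19 - 20 = 324 - 39 ≡ 24; y = λ·(19 - 24) - 6 ≡ 20. → (24, 20)
4P: (24, 20) + (20, 24). λ = (24 - 20)/(20 - 24) ≡ 4/25 mod 29. 25⁻¹ ≡ 7 (mod 29) since 25·7 = 175 ≡ 1, so λ ≡ 28.
  x = λ² - 24 - 20 = 784 - 44 ≡ 15; y = λ·(24 - 15) - 20 ≡ 0. → (15, 0)
5P: (15, 0) + (20, 24). λ = (24 - 0)/(20 - 15) ≡ 24/5 mod 29. 5⁻¹ ≡ 6 (mod 29) since 5·6 = 30 ≡ 1, so λ ≡ 28.
  x = λ² - 15 - 20 = 784 - 35 ≡ 24; y = λ·(15 - 24) - 0 ≡ 9. → (24, 9)
6P: (24, 9) + (20, 24). λ = (24 - 9)/(20 - 24) ≡ 15/25 mod 29. 25⁻¹ ≡ 7 (mod 29), so λ ≡ 18.
  x = λ² - 24 - 20 = 324 - 44 ≡ 19; y = λ·(24 - 19) - 9 ≡ 23. → (19, 23)
7P: (19, 23) + (20, 24). λ = (24 - 23)/(20 - 19) ≡ 1/1 mod 29. 1⁻¹ ≡ 1 (mod 29) since 1·1 = 1 ≡ 1, so λ ≡ 1.
  x = λ² - 19 - 20 = 1 - 39 ≡ 20; y = λ·(19 - 20) - 23 ≡ 5. → (20, 5)
8P: (20, 5) + (20, 24): same x and y₁ ≡ -y₂, so the sum is the point at infinity.
8P = the point at infinity, so the order is 8.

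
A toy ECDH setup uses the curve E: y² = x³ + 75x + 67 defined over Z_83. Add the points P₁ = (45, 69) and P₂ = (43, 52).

(45, 69) + (43, 52). λ = (52 - 69)/(43 - 45) ≡ 66/81 mod 83. 81⁻¹ ≡ 41 (mod 83), so λ ≡ 50.
  x = λ² - 45 - 43 = 2500 - 88 ≡ 5; y = λ·(45 - 5) - 69 ≡ 22. → (5, 22)

(5, 22)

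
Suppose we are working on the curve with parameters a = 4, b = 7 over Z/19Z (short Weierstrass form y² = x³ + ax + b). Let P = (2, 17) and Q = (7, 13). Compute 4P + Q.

(4, 7)

First 4P:
Repeated addition: build up to 4P.
2P: tangent at (2, 17): λ = (3·2² + 4)/(2·17) ≡ 16/15. 15⁻¹ ≡ 14 (mod 19) since 15·14 = 210 ≡ 1, so λ ≡ 16·14 ≡ 15.
  x = λ² - 2 - 2 = 225 - 4 ≡ 12; y = λ·(2 - 12) - 17 ≡ 4. → (12, 4)
3P: (12, 4) + (2, 17). λ = (17 - 4)/(2 - 12) ≡ 13/9 mod 19. 9⁻¹ ≡ 17 (mod 19) since 9·17 = 153 ≡ 1, so λ ≡ 12.
  x = λ² - 12 - 2 = 144 - 14 ≡ 16; y = λ·(12 - 16) - 4 ≡ 5. → (16, 5)
4P: (16, 5) + (2, 17). λ = (17 - 5)/(2 - 16) ≡ 12/5 mod 19. 5⁻¹ ≡ 4 (mod 19) since 5·4 = 20 ≡ 1, so λ ≡ 10.
  x = λ² - 16 - 2 = 100 - 18 ≡ 6; y = λ·(16 - 6) - 5 ≡ 0. → (6, 0)
4P = (6, 0).
Finally 4P + Q:
(6, 0) + (7, 13). λ = (13 - 0)/(7 - 6) ≡ 13/1 mod 19. 1⁻¹ ≡ 1 (mod 19), so λ ≡ 13.
  x = λ² - 6 - 7 = 169 - 13 ≡ 4; y = λ·(6 - 4) - 0 ≡ 7. → (4, 7)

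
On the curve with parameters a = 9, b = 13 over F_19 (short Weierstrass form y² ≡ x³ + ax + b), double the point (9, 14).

(6, 13)

tangent at (9, 14): λ = (3·9² + 9)/(2·14) ≡ 5/9. 9⁻¹ ≡ 17 (mod 19), so λ ≡ 5·17 ≡ 9.
  x = λ² - 9 - 9 = 81 - 18 ≡ 6; y = λ·(9 - 6) - 14 ≡ 13. → (6, 13)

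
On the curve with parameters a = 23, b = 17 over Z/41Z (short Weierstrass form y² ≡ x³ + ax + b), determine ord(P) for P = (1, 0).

2

2P: (1, 0) + (1, 0): same x and y₁ ≡ -y₂, so the sum is the point at infinity.
2P = the point at infinity, so the order is 2.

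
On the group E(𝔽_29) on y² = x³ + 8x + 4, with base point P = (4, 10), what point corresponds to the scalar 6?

Double-and-add on 6 = (110)₂. Start with P = (4, 10) for the leading 1-bit.
double: tangent at (4, 10): λ = (3·4² + 8)/(2·10) ≡ 27/20. 20⁻¹ ≡ 16 (mod 29) since 20·16 = 320 ≡ 1, so λ ≡ 27·16 ≡ 26.
  x = λ² - 4 - 4 = 676 - 8 ≡ 1; y = λ·(4 - 1) - 10 ≡ 10. → (1, 10)
add P: (1, 10) + (4, 10). λ = (10 - 10)/(4 - 1) ≡ 0/3 mod 29. 3⁻¹ ≡ 10 (mod 29), so λ ≡ 0.
  x = λ² - 1 - 4 = 0 - 5 ≡ 24; y = λ·(1 - 24) - 10 ≡ 19. → (24, 19)
double: tangent at (24, 19): λ = (3·24² + 8)/(2·19) ≡ 25/9. 9⁻¹ ≡ 13 (mod 29), so λ ≡ 25·13 ≡ 6.
  x = λ² - 24 - 24 = 36 - 48 ≡ 17; y = λ·(24 - 17) - 19 ≡ 23. → (17, 23)

(17, 23)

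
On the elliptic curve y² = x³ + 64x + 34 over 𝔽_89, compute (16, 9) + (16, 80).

O

The two points share x = 16 and their y-coordinates satisfy 9 + 80 ≡ 0 (mod 89), so they are inverses. Their sum is O.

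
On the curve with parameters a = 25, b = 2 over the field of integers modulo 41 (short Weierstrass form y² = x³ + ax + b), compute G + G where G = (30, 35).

tangent at (30, 35): λ = (3·30² + 25)/(2·35) ≡ 19/29. 29⁻¹ ≡ 17 (mod 41), so λ ≡ 19·17 ≡ 36.
  x = λ² - 30 - 30 = 1296 - 60 ≡ 6; y = λ·(30 - 6) - 35 ≡ 9. → (6, 9)

(6, 9)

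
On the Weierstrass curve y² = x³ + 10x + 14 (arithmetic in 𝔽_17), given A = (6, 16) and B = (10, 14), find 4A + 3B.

First 4A:
Repeated addition: build up to 4A.
2A: tangent at (6, 16): λ = (3·6² + 10)/(2·16) ≡ 16/15. 15⁻¹ ≡ 8 (mod 17), so λ ≡ 16·8 ≡ 9.
  x = λ² - 6 - 6 = 81 - 12 ≡ 1; y = λ·(6 - 1) - 16 ≡ 12. → (1, 12)
3A: (1, 12) + (6, 16). λ = (16 - 12)/(6 - 1) ≡ 4/5 mod 17. 5⁻¹ ≡ 7 (mod 17), so λ ≡ 11.
  x = λ² - 1 - 6 = 121 - 7 ≡ 12; y = λ·(1 - 12) - 12 ≡ 3. → (12, 3)
4A: (12, 3) + (6, 16). λ = (16 - 3)/(6 - 12) ≡ 13/11 mod 17. 11⁻¹ ≡ 14 (mod 17), so λ ≡ 12.
  x = λ² - 12 - 6 = 144 - 18 ≡ 7; y = λ·(12 - 7) - 3 ≡ 6. → (7, 6)
4A = (7, 6).
Next 3B:
Repeated addition: build up to 3B.
2B: tangent at (10, 14): λ = (3·10² + 10)/(2·14) ≡ 4/11. 11⁻¹ ≡ 14 (mod 17) since 11·14 = 154 ≡ 1, so λ ≡ 4·14 ≡ 5.
  x = λ² - 10 - 10 = 25 - 20 ≡ 5; y = λ·(10 - 5) - 14 ≡ 11. → (5, 11)
3B: (5, 11) + (10, 14). λ = (14 - 11)/(10 - 5) ≡ 3/5 mod 17. 5⁻¹ ≡ 7 (mod 17), so λ ≡ 4.
  x = λ² - 5 - 10 = 16 - 15 ≡ 1; y = λ·(5 - 1) - 11 ≡ 5. → (1, 5)
3B = (1, 5).
Finally 4A + 3B:
(7, 6) + (1, 5). λ = (5 - 6)/(1 - 7) ≡ 16/11 mod 17. 11⁻¹ ≡ 14 (mod 17), so λ ≡ 3.
  x = λ² - 7 - 1 = 9 - 8 ≡ 1; y = λ·(7 - 1) - 6 ≡ 12. → (1, 12)

(1, 12)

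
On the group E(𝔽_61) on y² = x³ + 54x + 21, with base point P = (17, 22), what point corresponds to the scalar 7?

Double-and-add on 7 = (111)₂. Start with P = (17, 22) for the leading 1-bit.
double: tangent at (17, 22): λ = (3·17² + 54)/(2·22) ≡ 6/44. 44⁻¹ ≡ 43 (mod 61), so λ ≡ 6·43 ≡ 14.
  x = λ² - 17 - 17 = 196 - 34 ≡ 40; y = λ·(17 - 40) - 22 ≡ 22. → (40, 22)
add P: (40, 22) + (17, 22). λ = (22 - 22)/(17 - 40) ≡ 0/38 mod 61. 38⁻¹ ≡ 53 (mod 61), so λ ≡ 0.
  x = λ² - 40 - 17 = 0 - 57 ≡ 4; y = λ·(40 - 4) - 22 ≡ 39. → (4, 39)
double: tangent at (4, 39): λ = (3·4² + 54)/(2·39) ≡ 41/17. 17⁻¹ ≡ 18 (mod 61), so λ ≡ 41·18 ≡ 6.
  x = λ² - 4 - 4 = 36 - 8 ≡ 28; y = λ·(4 - 28) - 39 ≡ 0. → (28, 0)
add P: (28, 0) + (17, 22). λ = (22 - 0)/(17 - 28) ≡ 22/50 mod 61. 50⁻¹ ≡ 11 (mod 61), so λ ≡ 59.
  x = λ² - 28 - 17 = 3481 - 45 ≡ 20; y = λ·(28 - 20) - 0 ≡ 45. → (20, 45)

(20, 45)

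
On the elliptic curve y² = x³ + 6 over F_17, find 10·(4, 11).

Write G = (4, 11).
Double-and-add on 10 = (1010)₂. Start with G = (4, 11) for the leading 1-bit.
double: tangent at (4, 11): λ = (3·4² + 0)/(2·11) ≡ 14/5. 5⁻¹ ≡ 7 (mod 17) since 5·7 = 35 ≡ 1, so λ ≡ 14·7 ≡ 13.
  x = λ² - 4 - 4 = 169 - 8 ≡ 8; y = λ·(4 - 8) - 11 ≡ 5. → (8, 5)
double: tangent at (8, 5): λ = (3·8² + 0)/(2·5) ≡ 5/10. 10⁻¹ ≡ 12 (mod 17) since 10·12 = 120 ≡ 1, so λ ≡ 5·12 ≡ 9.
  x = λ² - 8 - 8 = 81 - 16 ≡ 14; y = λ·(8 - 14) - 5 ≡ 9. → (14, 9)
add G: (14, 9) + (4, 11). λ = (11 - 9)/(4 - 14) ≡ 2/7 mod 17. 7⁻¹ ≡ 5 (mod 17), so λ ≡ 10.
  x = λ² - 14 - 4 = 100 - 18 ≡ 14; y = λ·(14 - 14) - 9 ≡ 8. → (14, 8)
double: tangent at (14, 8): λ = (3·14² + 0)/(2·8) ≡ 10/16. 16⁻¹ ≡ 16 (mod 17) since 16·16 = 256 ≡ 1, so λ ≡ 10·16 ≡ 7.
  x = λ² - 14 - 14 = 49 - 28 ≡ 4; y = λ·(14 - 4) - 8 ≡ 11. → (4, 11)

(4, 11)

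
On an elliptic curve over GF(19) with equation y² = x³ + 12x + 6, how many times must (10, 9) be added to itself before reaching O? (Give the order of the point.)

12

2P: tangent at (10, 9): λ = (3·10² + 12)/(2·9) ≡ 8/18. 18⁻¹ ≡ 18 (mod 19), so λ ≡ 8·18 ≡ 11.
  x = λ² - 10 - 10 = 121 - 20 ≡ 6; y = λ·(10 - 6) - 9 ≡ 16. → (6, 16)
3P: (6, 16) + (10, 9). λ = (9 - 16)/(10 - 6) ≡ 12/4 mod 19. 4⁻¹ ≡ 5 (mod 19), so λ ≡ 3.
  x = λ² - 6 - 10 = 9 - 16 ≡ 12; y = λ·(6 - 12) - 16 ≡ 4. → (12, 4)
4P: (12, 4) + (10, 9). λ = (9 - 4)/(10 - 12) ≡ 5/17 mod 19. 17⁻¹ ≡ 9 (mod 19) since 17·9 = 153 ≡ 1, so λ ≡ 7.
  x = λ² - 12 - 10 = 49 - 22 ≡ 8; y = λ·(12 - 8) - 4 ≡ 5. → (8, 5)
5P: (8, 5) + (10, 9). λ = (9 - 5)/(10 - 8) ≡ 4/2 mod 19. 2⁻¹ ≡ 10 (mod 19) since 2·10 = 20 ≡ 1, so λ ≡ 2.
  x = λ² - 8 - 10 = 4 - 18 ≡ 5; y = λ·(8 - 5) - 5 ≡ 1. → (5, 1)
6P: (5, 1) + (10, 9). λ = (9 - 1)/(10 - 5) ≡ 8/5 mod 19. 5⁻¹ ≡ 4 (mod 19), so λ ≡ 13.
  x = λ² - 5 - 10 = 169 - 15 ≡ 2; y = λ·(5 - 2) - 1 ≡ 0. → (2, 0)
7P: (2, 0) + (10, 9). λ = (9 - 0)/(10 - 2) ≡ 9/8 mod 19. 8⁻¹ ≡ 12 (mod 19), so λ ≡ 13.
  x = λ² - 2 - 10 = 169 - 12 ≡ 5; y = λ·(2 - 5) - 0 ≡ 18. → (5, 18)
8P: (5, 18) + (10, 9). λ = (9 - 18)/(10 - 5) ≡ 10/5 mod 19. 5⁻¹ ≡ 4 (mod 19), so λ ≡ 2.
  x = λ² - 5 - 10 = 4 - 15 ≡ 8; y = λ·(5 - 8) - 18 ≡ 14. → (8, 14)
9P: (8, 14) + (10, 9). λ = (9 - 14)/(10 - 8) ≡ 14/2 mod 19. 2⁻¹ ≡ 10 (mod 19), so λ ≡ 7.
  x = λ² - 8 - 10 = 49 - 18 ≡ 12; y = λ·(8 - 12) - 14 ≡ 15. → (12, 15)
10P: (12, 15) + (10, 9). λ = (9 - 15)/(10 - 12) ≡ 13/17 mod 19. 17⁻¹ ≡ 9 (mod 19) since 17·9 = 153 ≡ 1, so λ ≡ 3.
  x = λ² - 12 - 10 = 9 - 22 ≡ 6; y = λ·(12 - 6) - 15 ≡ 3. → (6, 3)
11P: (6, 3) + (10, 9). λ = (9 - 3)/(10 - 6) ≡ 6/4 mod 19. 4⁻¹ ≡ 5 (mod 19), so λ ≡ 11.
  x = λ² - 6 - 10 = 121 - 16 ≡ 10; y = λ·(6 - 10) - 3 ≡ 10. → (10, 10)
12P: (10, 10) + (10, 9): same x and y₁ ≡ -y₂, so the sum is O.
12P = O, so the order is 12.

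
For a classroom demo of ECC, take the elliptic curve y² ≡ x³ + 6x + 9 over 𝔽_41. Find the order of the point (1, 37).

8

2P: tangent at (1, 37): λ = (3·1² + 6)/(2·37) ≡ 9/33. 33⁻¹ ≡ 5 (mod 41), so λ ≡ 9·5 ≡ 4.
  x = λ² - 1 - 1 = 16 - 2 ≡ 14; y = λ·(1 - 14) - 37 ≡ 34. → (14, 34)
3P: (14, 34) + (1, 37). λ = (37 - 34)/(1 - 14) ≡ 3/28 mod 41. 28⁻¹ ≡ 22 (mod 41), so λ ≡ 25.
  x = λ² - 14 - 1 = 625 - 15 ≡ 36; y = λ·(14 - 36) - 34 ≡ 31. → (36, 31)
4P: (36, 31) + (1, 37). λ = (37 - 31)/(1 - 36) ≡ 6/6 mod 41. 6⁻¹ ≡ 7 (mod 41), so λ ≡ 1.
  x = λ² - 36 - 1 = 1 - 37 ≡ 5; y = λ·(36 - 5) - 31 ≡ 0. → (5, 0)
5P: (5, 0) + (1, 37). λ = (37 - 0)/(1 - 5) ≡ 37/37 mod 41. 37⁻¹ ≡ 10 (mod 41) since 37·10 = 370 ≡ 1, so λ ≡ 1.
  x = λ² - 5 - 1 = 1 - 6 ≡ 36; y = λ·(5 - 36) - 0 ≡ 10. → (36, 10)
6P: (36, 10) + (1, 37). λ = (37 - 10)/(1 - 36) ≡ 27/6 mod 41. 6⁻¹ ≡ 7 (mod 41) since 6·7 = 42 ≡ 1, so λ ≡ 25.
  x = λ² - 36 - 1 = 625 - 37 ≡ 14; y = λ·(36 - 14) - 10 ≡ 7. → (14, 7)
7P: (14, 7) + (1, 37). λ = (37 - 7)/(1 - 14) ≡ 30/28 mod 41. 28⁻¹ ≡ 22 (mod 41), so λ ≡ 4.
  x = λ² - 14 - 1 = 16 - 15 ≡ 1; y = λ·(14 - 1) - 7 ≡ 4. → (1, 4)
8P: (1, 4) + (1, 37): same x and y₁ ≡ -y₂, so the sum is the point at infinity.
8P = the point at infinity, so the order is 8.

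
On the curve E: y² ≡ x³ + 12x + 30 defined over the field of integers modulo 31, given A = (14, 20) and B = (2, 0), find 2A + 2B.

(11, 25)

First 2A:
Repeated addition: build up to 2A.
2A: tangent at (14, 20): λ = (3·14² + 12)/(2·20) ≡ 11/9. 9⁻¹ ≡ 7 (mod 31) since 9·7 = 63 ≡ 1, so λ ≡ 11·7 ≡ 15.
  x = λ² - 14 - 14 = 225 - 28 ≡ 11; y = λ·(14 - 11) - 20 ≡ 25. → (11, 25)
2A = (11, 25).
Next 2B:
Repeated addition: build up to 2B.
2B: (2, 0) + (2, 0): same x and y₁ ≡ -y₂, so the sum is ∞.
2B = ∞.
Finally 2A + 2B:
(11, 25) + ∞ = (11, 25) (identity).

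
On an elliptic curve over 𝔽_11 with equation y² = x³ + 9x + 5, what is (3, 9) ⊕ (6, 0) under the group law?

(3, 9) + (6, 0). λ = (0 - 9)/(6 - 3) ≡ 2/3 mod 11. 3⁻¹ ≡ 4 (mod 11), so λ ≡ 8.
  x = λ² - 3 - 6 = 64 - 9 ≡ 0; y = λ·(3 - 0) - 9 ≡ 4. → (0, 4)

(0, 4)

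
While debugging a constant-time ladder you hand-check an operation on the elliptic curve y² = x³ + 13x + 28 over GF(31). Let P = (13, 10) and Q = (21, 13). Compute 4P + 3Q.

(18, 24)

First 4P:
Repeated addition: build up to 4P.
2P: tangent at (13, 10): λ = (3·13² + 13)/(2·10) ≡ 24/20. 20⁻¹ ≡ 14 (mod 31), so λ ≡ 24·14 ≡ 26.
  x = λ² - 13 - 13 = 676 - 26 ≡ 30; y = λ·(13 - 30) - 10 ≡ 13. → (30, 13)
3P: (30, 13) + (13, 10). λ = (10 - 13)/(13 - 30) ≡ 28/14 mod 31. 14⁻¹ ≡ 20 (mod 31), so λ ≡ 2.
  x = λ² - 30 - 13 = 4 - 43 ≡ 23; y = λ·(30 - 23) - 13 ≡ 1. → (23, 1)
4P: (23, 1) + (13, 10). λ = (10 - 1)/(13 - 23) ≡ 9/21 mod 31. 21⁻¹ ≡ 3 (mod 31), so λ ≡ 27.
  x = λ² - 23 - 13 = 729 - 36 ≡ 11; y = λ·(23 - 11) - 1 ≡ 13. → (11, 13)
4P = (11, 13).
Next 3Q:
Repeated addition: build up to 3Q.
2Q: tangent at (21, 13): λ = (3·21² + 13)/(2·13) ≡ 3/26. 26⁻¹ ≡ 6 (mod 31), so λ ≡ 3·6 ≡ 18.
  x = λ² - 21 - 21 = 324 - 42 ≡ 3; y = λ·(21 - 3) - 13 ≡ 1. → (3, 1)
3Q: (3, 1) + (21, 13). λ = (13 - 1)/(21 - 3) ≡ 12/18 mod 31. 18⁻¹ ≡ 19 (mod 31) since 18·19 = 342 ≡ 1, so λ ≡ 11.
  x = λ² - 3 - 21 = 121 - 24 ≡ 4; y = λ·(3 - 4) - 1 ≡ 19. → (4, 19)
3Q = (4, 19).
Finally 4P + 3Q:
(11, 13) + (4, 19). λ = (19 - 13)/(4 - 11) ≡ 6/24 mod 31. 24⁻¹ ≡ 22 (mod 31) since 24·22 = 528 ≡ 1, so λ ≡ 8.
  x = λ² - 11 - 4 = 64 - 15 ≡ 18; y = λ·(11 - 18) - 13 ≡ 24. → (18, 24)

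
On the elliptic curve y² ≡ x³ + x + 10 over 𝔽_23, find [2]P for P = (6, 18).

(4, 20)

tangent at (6, 18): λ = (3·6² + 1)/(2·18) ≡ 17/13. 13⁻¹ ≡ 16 (mod 23), so λ ≡ 17·16 ≡ 19.
  x = λ² - 6 - 6 = 361 - 12 ≡ 4; y = λ·(6 - 4) - 18 ≡ 20. → (4, 20)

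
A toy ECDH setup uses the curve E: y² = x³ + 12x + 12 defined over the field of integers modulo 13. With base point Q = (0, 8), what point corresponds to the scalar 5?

Repeated addition: build up to 5Q.
2Q: tangent at (0, 8): λ = (3·0² + 12)/(2·8) ≡ 12/3. 3⁻¹ ≡ 9 (mod 13), so λ ≡ 12·9 ≡ 4.
  x = λ² - 0 - 0 = 16 - 0 ≡ 3; y = λ·(0 - 3) - 8 ≡ 6. → (3, 6)
3Q: (3, 6) + (0, 8). λ = (8 - 6)/(0 - 3) ≡ 2/10 mod 13. 10⁻¹ ≡ 4 (mod 13), so λ ≡ 8.
  x = λ² - 3 - 0 = 64 - 3 ≡ 9; y = λ·(3 - 9) - 6 ≡ 11. → (9, 11)
4Q: (9, 11) + (0, 8). λ = (8 - 11)/(0 - 9) ≡ 10/4 mod 13. 4⁻¹ ≡ 10 (mod 13) since 4·10 = 40 ≡ 1, so λ ≡ 9.
  x = λ² - 9 - 0 = 81 - 9 ≡ 7; y = λ·(9 - 7) - 11 ≡ 7. → (7, 7)
5Q: (7, 7) + (0, 8). λ = (8 - 7)/(0 - 7) ≡ 1/6 mod 13. 6⁻¹ ≡ 11 (mod 13), so λ ≡ 11.
  x = λ² - 7 - 0 = 121 - 7 ≡ 10; y = λ·(7 - 10) - 7 ≡ 12. → (10, 12)

(10, 12)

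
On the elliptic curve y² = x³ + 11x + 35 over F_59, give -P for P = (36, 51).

(36, 8)

-(36, 51) = (36, -51 mod 59) = (36, 8).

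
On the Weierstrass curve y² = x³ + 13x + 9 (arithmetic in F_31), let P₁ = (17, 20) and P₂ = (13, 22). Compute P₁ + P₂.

(17, 20) + (13, 22). λ = (22 - 20)/(13 - 17) ≡ 2/27 mod 31. 27⁻¹ ≡ 23 (mod 31), so λ ≡ 15.
  x = λ² - 17 - 13 = 225 - 30 ≡ 9; y = λ·(17 - 9) - 20 ≡ 7. → (9, 7)

(9, 7)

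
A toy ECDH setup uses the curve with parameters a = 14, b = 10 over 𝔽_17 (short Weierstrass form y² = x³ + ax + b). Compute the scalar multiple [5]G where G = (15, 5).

(7, 3)

Double-and-add on 5 = (101)₂. Start with G = (15, 5) for the leading 1-bit.
double: tangent at (15, 5): λ = (3·15² + 14)/(2·5) ≡ 9/10. 10⁻¹ ≡ 12 (mod 17) since 10·12 = 120 ≡ 1, so λ ≡ 9·12 ≡ 6.
  x = λ² - 15 - 15 = 36 - 30 ≡ 6; y = λ·(15 - 6) - 5 ≡ 15. → (6, 15)
double: tangent at (6, 15): λ = (3·6² + 14)/(2·15) ≡ 3/13. 13⁻¹ ≡ 4 (mod 17) since 13·4 = 52 ≡ 1, so λ ≡ 3·4 ≡ 12.
  x = λ² - 6 - 6 = 144 - 12 ≡ 13; y = λ·(6 - 13) - 15 ≡ 3. → (13, 3)
add G: (13, 3) + (15, 5). λ = (5 - 3)/(15 - 13) ≡ 2/2 mod 17. 2⁻¹ ≡ 9 (mod 17), so λ ≡ 1.
  x = λ² - 13 - 15 = 1 - 28 ≡ 7; y = λ·(13 - 7) - 3 ≡ 3. → (7, 3)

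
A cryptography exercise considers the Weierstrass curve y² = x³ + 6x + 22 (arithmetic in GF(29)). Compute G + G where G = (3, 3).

tangent at (3, 3): λ = (3·3² + 6)/(2·3) ≡ 4/6. 6⁻¹ ≡ 5 (mod 29), so λ ≡ 4·5 ≡ 20.
  x = λ² - 3 - 3 = 400 - 6 ≡ 17; y = λ·(3 - 17) - 3 ≡ 7. → (17, 7)

(17, 7)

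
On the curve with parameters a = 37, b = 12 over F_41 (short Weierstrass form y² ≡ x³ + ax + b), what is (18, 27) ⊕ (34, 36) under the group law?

(34, 5)

(18, 27) + (34, 36). λ = (36 - 27)/(34 - 18) ≡ 9/16 mod 41. 16⁻¹ ≡ 18 (mod 41), so λ ≡ 39.
  x = λ² - 18 - 34 = 1521 - 52 ≡ 34; y = λ·(18 - 34) - 27 ≡ 5. → (34, 5)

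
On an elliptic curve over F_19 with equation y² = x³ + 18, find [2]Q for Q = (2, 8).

(12, 13)

tangent at (2, 8): λ = (3·2² + 0)/(2·8) ≡ 12/16. 16⁻¹ ≡ 6 (mod 19), so λ ≡ 12·6 ≡ 15.
  x = λ² - 2 - 2 = 225 - 4 ≡ 12; y = λ·(2 - 12) - 8 ≡ 13. → (12, 13)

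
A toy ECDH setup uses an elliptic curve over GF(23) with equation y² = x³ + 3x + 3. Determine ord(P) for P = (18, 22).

8

2P: tangent at (18, 22): λ = (3·18² + 3)/(2·22) ≡ 9/21. 21⁻¹ ≡ 11 (mod 23) since 21·11 = 231 ≡ 1, so λ ≡ 9·11 ≡ 7.
  x = λ² - 18 - 18 = 49 - 36 ≡ 13; y = λ·(18 - 13) - 22 ≡ 13. → (13, 13)
3P: (13, 13) + (18, 22). λ = (22 - 13)/(18 - 13) ≡ 9/5 mod 23. 5⁻¹ ≡ 14 (mod 23) since 5·14 = 70 ≡ 1, so λ ≡ 11.
  x = λ² - 13 - 18 = 121 - 31 ≡ 21; y = λ·(13 - 21) - 13 ≡ 14. → (21, 14)
4P: (21, 14) + (18, 22). λ = (22 - 14)/(18 - 21) ≡ 8/20 mod 23. 20⁻¹ ≡ 15 (mod 23), so λ ≡ 5.
  x = λ² - 21 - 18 = 25 - 39 ≡ 9; y = λ·(21 - 9) - 14 ≡ 0. → (9, 0)
5P: (9, 0) + (18, 22). λ = (22 - 0)/(18 - 9) ≡ 22/9 mod 23. 9⁻¹ ≡ 18 (mod 23) since 9·18 = 162 ≡ 1, so λ ≡ 5.
  x = λ² - 9 - 18 = 25 - 27 ≡ 21; y = λ·(9 - 21) - 0 ≡ 9. → (21, 9)
6P: (21, 9) + (18, 22). λ = (22 - 9)/(18 - 21) ≡ 13/20 mod 23. 20⁻¹ ≡ 15 (mod 23) since 20·15 = 300 ≡ 1, so λ ≡ 11.
  x = λ² - 21 - 18 = 121 - 39 ≡ 13; y = λ·(21 - 13) - 9 ≡ 10. → (13, 10)
7P: (13, 10) + (18, 22). λ = (22 - 10)/(18 - 13) ≡ 12/5 mod 23. 5⁻¹ ≡ 14 (mod 23), so λ ≡ 7.
  x = λ² - 13 - 18 = 49 - 31 ≡ 18; y = λ·(13 - 18) - 10 ≡ 1. → (18, 1)
8P: (18, 1) + (18, 22): same x and y₁ ≡ -y₂, so the sum is ∞.
8P = ∞, so the order is 8.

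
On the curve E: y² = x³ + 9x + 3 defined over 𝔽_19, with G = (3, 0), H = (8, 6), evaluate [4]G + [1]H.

First 4G:
Repeated addition: build up to 4G.
2G: (3, 0) + (3, 0): same x and y₁ ≡ -y₂, so the sum is 𝒪.
3G: 𝒪 + (3, 0) = (3, 0) (identity).
4G: (3, 0) + (3, 0): same x and y₁ ≡ -y₂, so the sum is 𝒪.
4G = 𝒪.
Finally 4G + H:
𝒪 + (8, 6) = (8, 6) (identity).

(8, 6)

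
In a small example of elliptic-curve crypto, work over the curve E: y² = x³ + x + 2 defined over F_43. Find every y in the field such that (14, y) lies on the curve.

none

x³ + 1x + 2 = 2760 ≡ 8 (mod 43).
8 is a non-residue mod 43; no y exists.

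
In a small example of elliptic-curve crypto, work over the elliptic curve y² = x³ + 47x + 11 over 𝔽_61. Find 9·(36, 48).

(31, 37)

Write Q = (36, 48).
Double-and-add on 9 = (1001)₂. Start with Q = (36, 48) for the leading 1-bit.
double: tangent at (36, 48): λ = (3·36² + 47)/(2·48) ≡ 31/35. 35⁻¹ ≡ 7 (mod 61) since 35·7 = 245 ≡ 1, so λ ≡ 31·7 ≡ 34.
  x = λ² - 36 - 36 = 1156 - 72 ≡ 47; y = λ·(36 - 47) - 48 ≡ 5. → (47, 5)
double: tangent at (47, 5): λ = (3·47² + 47)/(2·5) ≡ 25/10. 10⁻¹ ≡ 55 (mod 61), so λ ≡ 25·55 ≡ 33.
  x = λ² - 47 - 47 = 1089 - 94 ≡ 19; y = λ·(47 - 19) - 5 ≡ 4. → (19, 4)
double: tangent at (19, 4): λ = (3·19² + 47)/(2·4) ≡ 32/8. 8⁻¹ ≡ 23 (mod 61), so λ ≡ 32·23 ≡ 4.
  x = λ² - 19 - 19 = 16 - 38 ≡ 39; y = λ·(19 - 39) - 4 ≡ 38. → (39, 38)
add Q: (39, 38) + (36, 48). λ = (48 - 38)/(36 - 39) ≡ 10/58 mod 61. 58⁻¹ ≡ 20 (mod 61), so λ ≡ 17.
  x = λ² - 39 - 36 = 289 - 75 ≡ 31; y = λ·(39 - 31) - 38 ≡ 37. → (31, 37)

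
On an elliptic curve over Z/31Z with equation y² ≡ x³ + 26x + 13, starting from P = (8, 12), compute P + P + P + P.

(10, 23)

Repeated addition: build up to 4P.
2P: tangent at (8, 12): λ = (3·8² + 26)/(2·12) ≡ 1/24. 24⁻¹ ≡ 22 (mod 31), so λ ≡ 1·22 ≡ 22.
  x = λ² - 8 - 8 = 484 - 16 ≡ 3; y = λ·(8 - 3) - 12 ≡ 5. → (3, 5)
3P: (3, 5) + (8, 12). λ = (12 - 5)/(8 - 3) ≡ 7/5 mod 31. 5⁻¹ ≡ 25 (mod 31), so λ ≡ 20.
  x = λ² - 3 - 8 = 400 - 11 ≡ 17; y = λ·(3 - 17) - 5 ≡ 25. → (17, 25)
4P: (17, 25) + (8, 12). λ = (12 - 25)/(8 - 17) ≡ 18/22 mod 31. 22⁻¹ ≡ 24 (mod 31), so λ ≡ 29.
  x = λ² - 17 - 8 = 841 - 25 ≡ 10; y = λ·(17 - 10) - 25 ≡ 23. → (10, 23)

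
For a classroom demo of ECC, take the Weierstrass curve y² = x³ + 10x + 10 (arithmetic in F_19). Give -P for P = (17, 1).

-(17, 1) = (17, -1 mod 19) = (17, 18).

(17, 18)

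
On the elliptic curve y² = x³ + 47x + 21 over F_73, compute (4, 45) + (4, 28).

O

The two points share x = 4 and their y-coordinates satisfy 45 + 28 ≡ 0 (mod 73), so they are inverses. Their sum is ∞.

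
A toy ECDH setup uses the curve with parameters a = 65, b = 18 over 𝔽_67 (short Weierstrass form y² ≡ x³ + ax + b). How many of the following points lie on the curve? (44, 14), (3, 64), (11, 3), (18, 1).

(44, 14): 14² ≡ 62, rhs ≡ 24 → off.
(3, 64): 64² ≡ 9, rhs ≡ 39 → off.
(11, 3): 3² ≡ 9, rhs ≡ 54 → off.
(18, 1): 1² ≡ 1, rhs ≡ 52 → off.

0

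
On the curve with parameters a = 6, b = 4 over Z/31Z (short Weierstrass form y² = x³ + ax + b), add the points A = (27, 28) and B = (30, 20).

(19, 23)

(27, 28) + (30, 20). λ = (20 - 28)/(30 - 27) ≡ 23/3 mod 31. 3⁻¹ ≡ 21 (mod 31), so λ ≡ 18.
  x = λ² - 27 - 30 = 324 - 57 ≡ 19; y = λ·(27 - 19) - 28 ≡ 23. → (19, 23)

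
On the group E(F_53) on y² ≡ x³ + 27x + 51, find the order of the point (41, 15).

8

2P: tangent at (41, 15): λ = (3·41² + 27)/(2·15) ≡ 35/30. 30⁻¹ ≡ 23 (mod 53), so λ ≡ 35·23 ≡ 10.
  x = λ² - 41 - 41 = 100 - 82 ≡ 18; y = λ·(41 - 18) - 15 ≡ 3. → (18, 3)
3P: (18, 3) + (41, 15). λ = (15 - 3)/(41 - 18) ≡ 12/23 mod 53. 23⁻¹ ≡ 30 (mod 53), so λ ≡ 42.
  x = λ² - 18 - 41 = 1764 - 59 ≡ 9; y = λ·(18 - 9) - 3 ≡ 4. → (9, 4)
4P: (9, 4) + (41, 15). λ = (15 - 4)/(41 - 9) ≡ 11/32 mod 53. 32⁻¹ ≡ 5 (mod 53), so λ ≡ 2.
  x = λ² - 9 - 41 = 4 - 50 ≡ 7; y = λ·(9 - 7) - 4 ≡ 0. → (7, 0)
5P: (7, 0) + (41, 15). λ = (15 - 0)/(41 - 7) ≡ 15/34 mod 53. 34⁻¹ ≡ 39 (mod 53), so λ ≡ 2.
  x = λ² - 7 - 41 = 4 - 48 ≡ 9; y = λ·(7 - 9) - 0 ≡ 49. → (9, 49)
6P: (9, 49) + (41, 15). λ = (15 - 49)/(41 - 9) ≡ 19/32 mod 53. 32⁻¹ ≡ 5 (mod 53) since 32·5 = 160 ≡ 1, so λ ≡ 42.
  x = λ² - 9 - 41 = 1764 - 50 ≡ 18; y = λ·(9 - 18) - 49 ≡ 50. → (18, 50)
7P: (18, 50) + (41, 15). λ = (15 - 50)/(41 - 18) ≡ 18/23 mod 53. 23⁻¹ ≡ 30 (mod 53), so λ ≡ 10.
  x = λ² - 18 - 41 = 100 - 59 ≡ 41; y = λ·(18 - 41) - 50 ≡ 38. → (41, 38)
8P: (41, 38) + (41, 15): same x and y₁ ≡ -y₂, so the sum is ∞.
8P = ∞, so the order is 8.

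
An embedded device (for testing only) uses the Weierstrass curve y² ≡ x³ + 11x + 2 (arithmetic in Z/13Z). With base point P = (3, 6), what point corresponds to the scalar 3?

(12, 9)

Repeated addition: build up to 3P.
2P: tangent at (3, 6): λ = (3·3² + 11)/(2·6) ≡ 12/12. 12⁻¹ ≡ 12 (mod 13) since 12·12 = 144 ≡ 1, so λ ≡ 12·12 ≡ 1.
  x = λ² - 3 - 3 = 1 - 6 ≡ 8; y = λ·(3 - 8) - 6 ≡ 2. → (8, 2)
3P: (8, 2) + (3, 6). λ = (6 - 2)/(3 - 8) ≡ 4/8 mod 13. 8⁻¹ ≡ 5 (mod 13) since 8·5 = 40 ≡ 1, so λ ≡ 7.
  x = λ² - 8 - 3 = 49 - 11 ≡ 12; y = λ·(8 - 12) - 2 ≡ 9. → (12, 9)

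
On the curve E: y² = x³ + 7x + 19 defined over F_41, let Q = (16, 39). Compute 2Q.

tangent at (16, 39): λ = (3·16² + 7)/(2·39) ≡ 37/37. 37⁻¹ ≡ 10 (mod 41) since 37·10 = 370 ≡ 1, so λ ≡ 37·10 ≡ 1.
  x = λ² - 16 - 16 = 1 - 32 ≡ 10; y = λ·(16 - 10) - 39 ≡ 8. → (10, 8)

(10, 8)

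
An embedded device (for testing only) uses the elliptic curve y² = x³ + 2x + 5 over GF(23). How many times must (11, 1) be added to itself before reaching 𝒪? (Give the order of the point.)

2P: tangent at (11, 1): λ = (3·11² + 2)/(2·1) ≡ 20/2. 2⁻¹ ≡ 12 (mod 23) since 2·12 = 24 ≡ 1, so λ ≡ 20·12 ≡ 10.
  x = λ² - 11 - 11 = 100 - 22 ≡ 9; y = λ·(11 - 9) - 1 ≡ 19. → (9, 19)
3P: (9, 19) + (11, 1). λ = (1 - 19)/(11 - 9) ≡ 5/2 mod 23. 2⁻¹ ≡ 12 (mod 23), so λ ≡ 14.
  x = λ² - 9 - 11 = 196 - 20 ≡ 15; y = λ·(9 - 15) - 19 ≡ 12. → (15, 12)
4P: (15, 12) + (11, 1). λ = (1 - 12)/(11 - 15) ≡ 12/19 mod 23. 19⁻¹ ≡ 17 (mod 23), so λ ≡ 20.
  x = λ² - 15 - 11 = 400 - 26 ≡ 6; y = λ·(15 - 6) - 12 ≡ 7. → (6, 7)
5P: (6, 7) + (11, 1). λ = (1 - 7)/(11 - 6) ≡ 17/5 mod 23. 5⁻¹ ≡ 14 (mod 23), so λ ≡ 8.
  x = λ² - 6 - 11 = 64 - 17 ≡ 1; y = λ·(6 - 1) - 7 ≡ 10. → (1, 10)
6P: (1, 10) + (11, 1). λ = (1 - 10)/(11 - 1) ≡ 14/10 mod 23. 10⁻¹ ≡ 7 (mod 23), so λ ≡ 6.
  x = λ² - 1 - 11 = 36 - 12 ≡ 1; y = λ·(1 - 1) - 10 ≡ 13. → (1, 13)
7P: (1, 13) + (11, 1). λ = (1 - 13)/(11 - 1) ≡ 11/10 mod 23. 10⁻¹ ≡ 7 (mod 23) since 10·7 = 70 ≡ 1, so λ ≡ 8.
  x = λ² - 1 - 11 = 64 - 12 ≡ 6; y = λ·(1 - 6) - 13 ≡ 16. → (6, 16)
8P: (6, 16) + (11, 1). λ = (1 - 16)/(11 - 6) ≡ 8/5 mod 23. 5⁻¹ ≡ 14 (mod 23), so λ ≡ 20.
  x = λ² - 6 - 11 = 400 - 17 ≡ 15; y = λ·(6 - 15) - 16 ≡ 11. → (15, 11)
9P: (15, 11) + (11, 1). λ = (1 - 11)/(11 - 15) ≡ 13/19 mod 23. 19⁻¹ ≡ 17 (mod 23), so λ ≡ 14.
  x = λ² - 15 - 11 = 196 - 26 ≡ 9; y = λ·(15 - 9) - 11 ≡ 4. → (9, 4)
10P: (9, 4) + (11, 1). λ = (1 - 4)/(11 - 9) ≡ 20/2 mod 23. 2⁻¹ ≡ 12 (mod 23), so λ ≡ 10.
  x = λ² - 9 - 11 = 100 - 20 ≡ 11; y = λ·(9 - 11) - 4 ≡ 22. → (11, 22)
11P: (11, 22) + (11, 1): same x and y₁ ≡ -y₂, so the sum is 𝒪.
11P = 𝒪, so the order is 11.

11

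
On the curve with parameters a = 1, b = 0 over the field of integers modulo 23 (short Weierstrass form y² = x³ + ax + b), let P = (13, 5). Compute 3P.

(1, 18)

Repeated addition: build up to 3P.
2P: tangent at (13, 5): λ = (3·13² + 1)/(2·5) ≡ 2/10. 10⁻¹ ≡ 7 (mod 23) since 10·7 = 70 ≡ 1, so λ ≡ 2·7 ≡ 14.
  x = λ² - 13 - 13 = 196 - 26 ≡ 9; y = λ·(13 - 9) - 5 ≡ 5. → (9, 5)
3P: (9, 5) + (13, 5). λ = (5 - 5)/(13 - 9) ≡ 0/4 mod 23. 4⁻¹ ≡ 6 (mod 23), so λ ≡ 0.
  x = λ² - 9 - 13 = 0 - 22 ≡ 1; y = λ·(9 - 1) - 5 ≡ 18. → (1, 18)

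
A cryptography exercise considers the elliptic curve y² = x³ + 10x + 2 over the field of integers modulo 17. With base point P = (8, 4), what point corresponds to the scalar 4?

Repeated addition: build up to 4P.
2P: tangent at (8, 4): λ = (3·8² + 10)/(2·4) ≡ 15/8. 8⁻¹ ≡ 15 (mod 17) since 8·15 = 120 ≡ 1, so λ ≡ 15·15 ≡ 4.
  x = λ² - 8 - 8 = 16 - 16 ≡ 0; y = λ·(8 - 0) - 4 ≡ 11. → (0, 11)
3P: (0, 11) + (8, 4). λ = (4 - 11)/(8 - 0) ≡ 10/8 mod 17. 8⁻¹ ≡ 15 (mod 17), so λ ≡ 14.
  x = λ² - 0 - 8 = 196 - 8 ≡ 1; y = λ·(0 - 1) - 11 ≡ 9. → (1, 9)
4P: (1, 9) + (8, 4). λ = (4 - 9)/(8 - 1) ≡ 12/7 mod 17. 7⁻¹ ≡ 5 (mod 17) since 7·5 = 35 ≡ 1, so λ ≡ 9.
  x = λ² - 1 - 8 = 81 - 9 ≡ 4; y = λ·(1 - 4) - 9 ≡ 15. → (4, 15)

(4, 15)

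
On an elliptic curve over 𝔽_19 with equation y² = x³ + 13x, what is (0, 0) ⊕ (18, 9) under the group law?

(0, 0) + (18, 9). λ = (9 - 0)/(18 - 0) ≡ 9/18 mod 19. 18⁻¹ ≡ 18 (mod 19) since 18·18 = 324 ≡ 1, so λ ≡ 10.
  x = λ² - 0 - 18 = 100 - 18 ≡ 6; y = λ·(0 - 6) - 0 ≡ 16. → (6, 16)

(6, 16)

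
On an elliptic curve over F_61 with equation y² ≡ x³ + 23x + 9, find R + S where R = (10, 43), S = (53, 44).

(10, 43) + (53, 44). λ = (44 - 43)/(53 - 10) ≡ 1/43 mod 61. 43⁻¹ ≡ 44 (mod 61) since 43·44 = 1892 ≡ 1, so λ ≡ 44.
  x = λ² - 10 - 53 = 1936 - 63 ≡ 43; y = λ·(10 - 43) - 43 ≡ 30. → (43, 30)

(43, 30)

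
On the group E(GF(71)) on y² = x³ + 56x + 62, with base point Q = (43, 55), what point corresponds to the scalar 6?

Double-and-add on 6 = (110)₂. Start with Q = (43, 55) for the leading 1-bit.
double: tangent at (43, 55): λ = (3·43² + 56)/(2·55) ≡ 65/39. 39⁻¹ ≡ 51 (mod 71) since 39·51 = 1989 ≡ 1, so λ ≡ 65·51 ≡ 49.
  x = λ² - 43 - 43 = 2401 - 86 ≡ 43; y = λ·(43 - 43) - 55 ≡ 16. → (43, 16)
add Q: (43, 16) + (43, 55): same x and y₁ ≡ -y₂, so the sum is the point at infinity.
double: the point at infinity + the point at infinity = the point at infinity (identity).

O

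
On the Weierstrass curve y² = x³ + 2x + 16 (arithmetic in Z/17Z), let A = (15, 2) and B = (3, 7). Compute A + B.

(0, 13)

(15, 2) + (3, 7). λ = (7 - 2)/(3 - 15) ≡ 5/5 mod 17. 5⁻¹ ≡ 7 (mod 17), so λ ≡ 1.
  x = λ² - 15 - 3 = 1 - 18 ≡ 0; y = λ·(15 - 0) - 2 ≡ 13. → (0, 13)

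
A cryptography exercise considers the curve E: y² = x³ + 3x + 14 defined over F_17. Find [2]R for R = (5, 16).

tangent at (5, 16): λ = (3·5² + 3)/(2·16) ≡ 10/15. 15⁻¹ ≡ 8 (mod 17), so λ ≡ 10·8 ≡ 12.
  x = λ² - 5 - 5 = 144 - 10 ≡ 15; y = λ·(5 - 15) - 16 ≡ 0. → (15, 0)

(15, 0)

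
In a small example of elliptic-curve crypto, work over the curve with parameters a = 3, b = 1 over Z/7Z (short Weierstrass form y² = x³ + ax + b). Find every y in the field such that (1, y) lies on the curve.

none

x³ + 3x + 1 = 5 ≡ 5 (mod 7).
5 is a non-residue mod 7; no y exists.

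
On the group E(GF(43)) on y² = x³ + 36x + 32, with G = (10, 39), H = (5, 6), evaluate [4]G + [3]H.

First 4G:
Double-and-add on 4 = (100)₂. Start with G = (10, 39) for the leading 1-bit.
double: tangent at (10, 39): λ = (3·10² + 36)/(2·39) ≡ 35/35. 35⁻¹ ≡ 16 (mod 43) since 35·16 = 560 ≡ 1, so λ ≡ 35·16 ≡ 1.
  x = λ² - 10 - 10 = 1 - 20 ≡ 24; y = λ·(10 - 24) - 39 ≡ 33. → (24, 33)
double: tangent at (24, 33): λ = (3·24² + 36)/(2·33) ≡ 1/23. 23⁻¹ ≡ 15 (mod 43) since 23·15 = 345 ≡ 1, so λ ≡ 1·15 ≡ 15.
  x = λ² - 24 - 24 = 225 - 48 ≡ 5; y = λ·(24 - 5) - 33 ≡ 37. → (5, 37)
4G = (5, 37).
Next 3H:
Repeated addition: build up to 3H.
2H: tangent at (5, 6): λ = (3·5² + 36)/(2·6) ≡ 25/12. 12⁻¹ ≡ 18 (mod 43), so λ ≡ 25·18 ≡ 20.
  x = λ² - 5 - 5 = 400 - 10 ≡ 3; y = λ·(5 - 3) - 6 ≡ 34. → (3, 34)
3H: (3, 34) + (5, 6). λ = (6 - 34)/(5 - 3) ≡ 15/2 mod 43. 2⁻¹ ≡ 22 (mod 43), so λ ≡ 29.
  x = λ² - 3 - 5 = 841 - 8 ≡ 16; y = λ·(3 - 16) - 34 ≡ 19. → (16, 19)
3H = (16, 19).
Finally 4G + 3H:
(5, 37) + (16, 19). λ = (19 - 37)/(16 - 5) ≡ 25/11 mod 43. 11⁻¹ ≡ 4 (mod 43) since 11·4 = 44 ≡ 1, so λ ≡ 14.
  x = λ² - 5 - 16 = 196 - 21 ≡ 3; y = λ·(5 - 3) - 37 ≡ 34. → (3, 34)

(3, 34)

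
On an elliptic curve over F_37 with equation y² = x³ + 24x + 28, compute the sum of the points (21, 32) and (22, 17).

(21, 32) + (22, 17). λ = (17 - 32)/(22 - 21) ≡ 22/1 mod 37. 1⁻¹ ≡ 1 (mod 37) since 1·1 = 1 ≡ 1, so λ ≡ 22.
  x = λ² - 21 - 22 = 484 - 43 ≡ 34; y = λ·(21 - 34) - 32 ≡ 15. → (34, 15)

(34, 15)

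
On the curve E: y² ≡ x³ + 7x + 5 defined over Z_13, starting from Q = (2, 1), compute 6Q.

Double-and-add on 6 = (110)₂. Start with Q = (2, 1) for the leading 1-bit.
double: tangent at (2, 1): λ = (3·2² + 7)/(2·1) ≡ 6/2. 2⁻¹ ≡ 7 (mod 13) since 2·7 = 14 ≡ 1, so λ ≡ 6·7 ≡ 3.
  x = λ² - 2 - 2 = 9 - 4 ≡ 5; y = λ·(2 - 5) - 1 ≡ 3. → (5, 3)
add Q: (5, 3) + (2, 1). λ = (1 - 3)/(2 - 5) ≡ 11/10 mod 13. 10⁻¹ ≡ 4 (mod 13), so λ ≡ 5.
  x = λ² - 5 - 2 = 25 - 7 ≡ 5; y = λ·(5 - 5) - 3 ≡ 10. → (5, 10)
double: tangent at (5, 10): λ = (3·5² + 7)/(2·10) ≡ 4/7. 7⁻¹ ≡ 2 (mod 13) since 7·2 = 14 ≡ 1, so λ ≡ 4·2 ≡ 8.
  x = λ² - 5 - 5 = 64 - 10 ≡ 2; y = λ·(5 - 2) - 10 ≡ 1. → (2, 1)

(2, 1)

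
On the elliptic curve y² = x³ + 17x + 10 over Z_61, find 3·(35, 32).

(54, 6)

Write Q = (35, 32).
Repeated addition: build up to 3Q.
2Q: tangent at (35, 32): λ = (3·35² + 17)/(2·32) ≡ 32/3. 3⁻¹ ≡ 41 (mod 61), so λ ≡ 32·41 ≡ 31.
  x = λ² - 35 - 35 = 961 - 70 ≡ 37; y = λ·(35 - 37) - 32 ≡ 28. → (37, 28)
3Q: (37, 28) + (35, 32). λ = (32 - 28)/(35 - 37) ≡ 4/59 mod 61. 59⁻¹ ≡ 30 (mod 61), so λ ≡ 59.
  x = λ² - 37 - 35 = 3481 - 72 ≡ 54; y = λ·(37 - 54) - 28 ≡ 6. → (54, 6)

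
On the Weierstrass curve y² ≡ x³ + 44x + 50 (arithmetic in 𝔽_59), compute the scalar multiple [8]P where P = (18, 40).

(24, 11)

Repeated addition: build up to 8P.
2P: tangent at (18, 40): λ = (3·18² + 44)/(2·40) ≡ 13/21. 21⁻¹ ≡ 45 (mod 59), so λ ≡ 13·45 ≡ 54.
  x = λ² - 18 - 18 = 2916 - 36 ≡ 48; y = λ·(18 - 48) - 40 ≡ 51. → (48, 51)
3P: (48, 51) + (18, 40). λ = (40 - 51)/(18 - 48) ≡ 48/29 mod 59. 29⁻¹ ≡ 57 (mod 59), so λ ≡ 22.
  x = λ² - 48 - 18 = 484 - 66 ≡ 5; y = λ·(48 - 5) - 51 ≡ 10. → (5, 10)
4P: (5, 10) + (18, 40). λ = (40 - 10)/(18 - 5) ≡ 30/13 mod 59. 13⁻¹ ≡ 50 (mod 59), so λ ≡ 25.
  x = λ² - 5 - 18 = 625 - 23 ≡ 12; y = λ·(5 - 12) - 10 ≡ 51. → (12, 51)
5P: (12, 51) + (18, 40). λ = (40 - 51)/(18 - 12) ≡ 48/6 mod 59. 6⁻¹ ≡ 10 (mod 59) since 6·10 = 60 ≡ 1, so λ ≡ 8.
  x = λ² - 12 - 18 = 64 - 30 ≡ 34; y = λ·(12 - 34) - 51 ≡ 9. → (34, 9)
6P: (34, 9) + (18, 40). λ = (40 - 9)/(18 - 34) ≡ 31/43 mod 59. 43⁻¹ ≡ 11 (mod 59), so λ ≡ 46.
  x = λ² - 34 - 18 = 2116 - 52 ≡ 58; y = λ·(34 - 58) - 9 ≡ 8. → (58, 8)
7P: (58, 8) + (18, 40). λ = (40 - 8)/(18 - 58) ≡ 32/19 mod 59. 19⁻¹ ≡ 28 (mod 59) since 19·28 = 532 ≡ 1, so λ ≡ 11.
  x = λ² - 58 - 18 = 121 - 76 ≡ 45; y = λ·(58 - 45) - 8 ≡ 17. → (45, 17)
8P: (45, 17) + (18, 40). λ = (40 - 17)/(18 - 45) ≡ 23/32 mod 59. 32⁻¹ ≡ 24 (mod 59), so λ ≡ 21.
  x = λ² - 45 - 18 = 441 - 63 ≡ 24; y = λ·(45 - 24) - 17 ≡ 11. → (24, 11)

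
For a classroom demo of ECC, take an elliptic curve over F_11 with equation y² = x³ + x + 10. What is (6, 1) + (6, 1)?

tangent at (6, 1): λ = (3·6² + 1)/(2·1) ≡ 10/2. 2⁻¹ ≡ 6 (mod 11) since 2·6 = 12 ≡ 1, so λ ≡ 10·6 ≡ 5.
  x = λ² - 6 - 6 = 25 - 12 ≡ 2; y = λ·(6 - 2) - 1 ≡ 8. → (2, 8)

(2, 8)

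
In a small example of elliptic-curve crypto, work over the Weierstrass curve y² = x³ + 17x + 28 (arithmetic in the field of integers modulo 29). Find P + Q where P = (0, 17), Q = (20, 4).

(5, 8)

(0, 17) + (20, 4). λ = (4 - 17)/(20 - 0) ≡ 16/20 mod 29. 20⁻¹ ≡ 16 (mod 29), so λ ≡ 24.
  x = λ² - 0 - 20 = 576 - 20 ≡ 5; y = λ·(0 - 5) - 17 ≡ 8. → (5, 8)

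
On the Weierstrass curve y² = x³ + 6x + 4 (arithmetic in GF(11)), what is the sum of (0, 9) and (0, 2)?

O

The two points share x = 0 and their y-coordinates satisfy 9 + 2 ≡ 0 (mod 11), so they are inverses. Their sum is the point at infinity.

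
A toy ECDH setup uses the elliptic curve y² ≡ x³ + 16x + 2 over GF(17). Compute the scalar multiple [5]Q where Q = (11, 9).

(12, 1)

Repeated addition: build up to 5Q.
2Q: tangent at (11, 9): λ = (3·11² + 16)/(2·9) ≡ 5/1. 1⁻¹ ≡ 1 (mod 17), so λ ≡ 5·1 ≡ 5.
  x = λ² - 11 - 11 = 25 - 22 ≡ 3; y = λ·(11 - 3) - 9 ≡ 14. → (3, 14)
3Q: (3, 14) + (11, 9). λ = (9 - 14)/(11 - 3) ≡ 12/8 mod 17. 8⁻¹ ≡ 15 (mod 17), so λ ≡ 10.
  x = λ² - 3 - 11 = 100 - 14 ≡ 1; y = λ·(3 - 1) - 14 ≡ 6. → (1, 6)
4Q: (1, 6) + (11, 9). λ = (9 - 6)/(11 - 1) ≡ 3/10 mod 17. 10⁻¹ ≡ 12 (mod 17), so λ ≡ 2.
  x = λ² - 1 - 11 = 4 - 12 ≡ 9; y = λ·(1 - 9) - 6 ≡ 12. → (9, 12)
5Q: (9, 12) + (11, 9). λ = (9 - 12)/(11 - 9) ≡ 14/2 mod 17. 2⁻¹ ≡ 9 (mod 17) since 2·9 = 18 ≡ 1, so λ ≡ 7.
  x = λ² - 9 - 11 = 49 - 20 ≡ 12; y = λ·(9 - 12) - 12 ≡ 1. → (12, 1)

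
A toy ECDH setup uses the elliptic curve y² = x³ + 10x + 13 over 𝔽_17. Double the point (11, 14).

(4, 7)

tangent at (11, 14): λ = (3·11² + 10)/(2·14) ≡ 16/11. 11⁻¹ ≡ 14 (mod 17), so λ ≡ 16·14 ≡ 3.
  x = λ² - 11 - 11 = 9 - 22 ≡ 4; y = λ·(11 - 4) - 14 ≡ 7. → (4, 7)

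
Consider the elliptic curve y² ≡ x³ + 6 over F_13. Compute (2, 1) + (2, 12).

O

The two points share x = 2 and their y-coordinates satisfy 1 + 12 ≡ 0 (mod 13), so they are inverses. Their sum is O.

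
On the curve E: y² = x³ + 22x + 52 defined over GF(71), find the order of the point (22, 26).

5

2P: tangent at (22, 26): λ = (3·22² + 22)/(2·26) ≡ 54/52. 52⁻¹ ≡ 56 (mod 71) since 52·56 = 2912 ≡ 1, so λ ≡ 54·56 ≡ 42.
  x = λ² - 22 - 22 = 1764 - 44 ≡ 16; y = λ·(22 - 16) - 26 ≡ 13. → (16, 13)
3P: (16, 13) + (22, 26). λ = (26 - 13)/(22 - 16) ≡ 13/6 mod 71. 6⁻¹ ≡ 12 (mod 71) since 6·12 = 72 ≡ 1, so λ ≡ 14.
  x = λ² - 16 - 22 = 196 - 38 ≡ 16; y = λ·(16 - 16) - 13 ≡ 58. → (16, 58)
4P: (16, 58) + (22, 26). λ = (26 - 58)/(22 - 16) ≡ 39/6 mod 71. 6⁻¹ ≡ 12 (mod 71) since 6·12 = 72 ≡ 1, so λ ≡ 42.
  x = λ² - 16 - 22 = 1764 - 38 ≡ 22; y = λ·(16 - 22) - 58 ≡ 45. → (22, 45)
5P: (22, 45) + (22, 26): same x and y₁ ≡ -y₂, so the sum is ∞.
5P = ∞, so the order is 5.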